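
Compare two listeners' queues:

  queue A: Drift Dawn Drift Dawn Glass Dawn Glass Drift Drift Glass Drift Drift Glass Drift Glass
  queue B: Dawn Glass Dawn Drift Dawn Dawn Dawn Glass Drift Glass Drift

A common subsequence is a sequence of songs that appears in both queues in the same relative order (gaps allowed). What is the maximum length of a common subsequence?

One common subsequence of length 8: Drift (queue A #1, queue B #4), Dawn (queue A #2, queue B #5), Dawn (queue A #4, queue B #6), Dawn (queue A #6, queue B #7), Glass (queue A #10, queue B #8), Drift (queue A #12, queue B #9), Glass (queue A #13, queue B #10), Drift (queue A #14, queue B #11), and the DP table's final entry dp[15][11] is also 8, so no common subsequence is longer.

8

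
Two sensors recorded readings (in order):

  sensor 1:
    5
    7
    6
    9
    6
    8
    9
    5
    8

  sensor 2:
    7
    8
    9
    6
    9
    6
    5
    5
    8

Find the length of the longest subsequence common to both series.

Match 7 at sensor 1[2]=sensor 2[1]; then 6 at sensor 1[3]=sensor 2[4]; then 9 at sensor 1[4]=sensor 2[5]; then 6 at sensor 1[5]=sensor 2[6]; then 5 at sensor 1[8]=sensor 2[8]; then 8 at sensor 1[9]=sensor 2[9] — 6 values in the same relative order in both. The LCS DP gives dp[9][9] = 6, so this is optimal.

6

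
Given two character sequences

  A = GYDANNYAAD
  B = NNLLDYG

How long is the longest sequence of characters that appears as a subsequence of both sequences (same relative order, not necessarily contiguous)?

Let dp[i][j] be the LCS length of the first i characters of A and the first j characters of B. dp[i][j] = dp[i-1][j-1]+1 when the i-th and j-th characters match, else max(dp[i-1][j], dp[i][j-1]).
    ·  N  N  L  L  D  Y  G
 ·  0  0  0  0  0  0  0  0
 G  0  0  0  0  0  0  0  1
 Y  0  0  0  0  0  0  1  1
 D  0  0  0  0  0  1  1  1
 A  0  0  0  0  0  1  1  1
 N  0  1  1  1  1  1  1  1
 N  0  1  2  2  2  2  2  2
 Y  0  1  2  2  2  2  3  3
 A  0  1  2  2  2  2  3  3
 A  0  1  2  2  2  2  3  3
 D  0  1  2  2  2  3  3  3
dp[10][7] = 3. One LCS (by backtracking along matches): NNY.

3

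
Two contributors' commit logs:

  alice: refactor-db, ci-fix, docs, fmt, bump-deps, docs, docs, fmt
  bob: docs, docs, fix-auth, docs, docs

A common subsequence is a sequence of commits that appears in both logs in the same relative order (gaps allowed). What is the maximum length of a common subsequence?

3

Taking docs (alice #3, bob #2) → docs (alice #6, bob #4) → docs (alice #7, bob #5) gives a common subsequence of length 3. dp[8][5] = 3 confirms this is the maximum.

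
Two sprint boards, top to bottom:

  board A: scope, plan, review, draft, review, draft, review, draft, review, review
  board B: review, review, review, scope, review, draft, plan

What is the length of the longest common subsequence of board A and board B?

4

Taking review [3,2], then review [5,3], then review [7,5], then draft [8,6] gives a common subsequence of length 4. dp[10][7] = 4 confirms this is the maximum.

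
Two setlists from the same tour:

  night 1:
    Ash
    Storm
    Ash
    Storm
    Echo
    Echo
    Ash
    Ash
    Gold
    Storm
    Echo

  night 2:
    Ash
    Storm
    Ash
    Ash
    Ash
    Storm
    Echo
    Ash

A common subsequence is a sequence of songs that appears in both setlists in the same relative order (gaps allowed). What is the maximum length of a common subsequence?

7

One common subsequence of length 7: Ash at night 1[1]=night 2[1], then Storm at night 1[2]=night 2[2], then Ash at night 1[3]=night 2[3], then Ash at night 1[7]=night 2[4], then Ash at night 1[8]=night 2[5], then Storm at night 1[10]=night 2[6], then Echo at night 1[11]=night 2[7], and the DP table's final entry dp[11][8] is also 7, so no common subsequence is longer.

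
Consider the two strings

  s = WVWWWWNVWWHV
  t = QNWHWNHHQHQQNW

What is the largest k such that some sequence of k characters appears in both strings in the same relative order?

Pick W [1,3], W [3,5], N [7,13], W [10,14]; all 4 characters appear in both, in order. The LCS DP gives dp[12][14] = 4, so this is optimal.

4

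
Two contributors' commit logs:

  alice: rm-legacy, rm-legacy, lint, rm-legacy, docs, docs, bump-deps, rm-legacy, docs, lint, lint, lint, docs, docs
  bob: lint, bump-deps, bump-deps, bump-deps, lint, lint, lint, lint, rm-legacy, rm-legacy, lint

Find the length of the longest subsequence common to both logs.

Pick lint [3,1], bump-deps [7,4], lint [10,7], lint [11,8], lint [12,11]; all 5 commits appear in both, in order, and the DP table's final entry dp[14][11] is also 5, so no common subsequence is longer.

5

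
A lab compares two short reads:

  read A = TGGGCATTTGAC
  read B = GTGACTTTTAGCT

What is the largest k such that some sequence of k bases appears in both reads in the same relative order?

8

Taking T [1,2], G [2,3], C [5,5], T [7,7], T [8,8], T [9,9], G [10,11], C [12,12] gives a common subsequence of length 8, and the DP table's final entry dp[12][13] is also 8, so no common subsequence is longer.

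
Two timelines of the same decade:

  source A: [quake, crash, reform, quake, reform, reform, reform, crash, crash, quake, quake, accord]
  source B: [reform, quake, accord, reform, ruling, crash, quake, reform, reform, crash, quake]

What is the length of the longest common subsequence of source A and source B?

Taking quake (source A #1, source B #2), crash (source A #2, source B #6), quake (source A #4, source B #7), reform (source A #6, source B #8), reform (source A #7, source B #9), crash (source A #9, source B #10), quake (source A #11, source B #11) gives a common subsequence of length 7. The LCS DP gives dp[12][11] = 7, so this is optimal.

7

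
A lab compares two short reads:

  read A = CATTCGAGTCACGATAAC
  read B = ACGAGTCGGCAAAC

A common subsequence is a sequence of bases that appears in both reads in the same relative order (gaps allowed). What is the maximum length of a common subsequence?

Taking A (read A #2, read B #1) → C (read A #5, read B #2) → G (read A #6, read B #3) → A (read A #7, read B #4) → G (read A #8, read B #5) → T (read A #9, read B #6) → C (read A #10, read B #7) → C (read A #12, read B #10) → A (read A #14, read B #11) → A (read A #16, read B #12) → A (read A #17, read B #13) → C (read A #18, read B #14) gives a common subsequence of length 12. Since dp[18][14] = 12, nothing longer is possible.

12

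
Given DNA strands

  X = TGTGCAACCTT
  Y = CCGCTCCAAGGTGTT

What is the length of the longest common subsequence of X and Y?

One common subsequence of length 7: G at X[2]=Y[3], then T at X[3]=Y[5], then C at X[5]=Y[7], then A at X[6]=Y[8], then A at X[7]=Y[9], then T at X[10]=Y[14], then T at X[11]=Y[15], and the DP table's final entry dp[11][15] is also 7, so no common subsequence is longer.

7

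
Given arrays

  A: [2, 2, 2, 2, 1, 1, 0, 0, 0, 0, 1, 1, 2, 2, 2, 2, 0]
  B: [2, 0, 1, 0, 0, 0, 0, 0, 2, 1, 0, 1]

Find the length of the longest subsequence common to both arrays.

8

Pick 2 at A[1]=B[1], then 1 at A[5]=B[3], then 0 at A[7]=B[5], then 0 at A[8]=B[6], then 0 at A[9]=B[7], then 0 at A[10]=B[8], then 1 at A[11]=B[10], then 1 at A[12]=B[12]; all 8 values appear in both, in order. The LCS DP gives dp[17][12] = 8, so this is optimal.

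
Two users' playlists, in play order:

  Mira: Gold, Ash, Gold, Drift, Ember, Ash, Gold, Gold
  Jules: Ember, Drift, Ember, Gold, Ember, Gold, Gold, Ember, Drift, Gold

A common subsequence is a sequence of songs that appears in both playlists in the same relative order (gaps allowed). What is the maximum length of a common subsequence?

Pick Gold [1,6], then Gold [3,7], then Drift [4,9], then Gold [8,10]; all 4 songs appear in both, in order. Since dp[8][10] = 4, nothing longer is possible.

4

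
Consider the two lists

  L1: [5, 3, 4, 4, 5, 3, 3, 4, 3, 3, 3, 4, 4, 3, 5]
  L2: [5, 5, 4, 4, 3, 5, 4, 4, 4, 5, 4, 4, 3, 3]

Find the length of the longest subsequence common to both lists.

Match 5 at L1[1]=L2[2], 3 at L1[2]=L2[5], 4 at L1[3]=L2[8], 4 at L1[4]=L2[9], 5 at L1[5]=L2[10], 4 at L1[8]=L2[12], 3 at L1[11]=L2[13], 3 at L1[14]=L2[14] — 8 values in the same relative order in both. The LCS DP gives dp[15][14] = 8, so this is optimal.

8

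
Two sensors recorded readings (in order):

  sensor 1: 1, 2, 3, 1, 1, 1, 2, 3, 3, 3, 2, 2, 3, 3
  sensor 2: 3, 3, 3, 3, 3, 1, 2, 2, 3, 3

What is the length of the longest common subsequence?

One common subsequence of length 8: 3 at sensor 1[3]=sensor 2[2] → 3 at sensor 1[8]=sensor 2[3] → 3 at sensor 1[9]=sensor 2[4] → 3 at sensor 1[10]=sensor 2[5] → 2 at sensor 1[11]=sensor 2[7] → 2 at sensor 1[12]=sensor 2[8] → 3 at sensor 1[13]=sensor 2[9] → 3 at sensor 1[14]=sensor 2[10]. The LCS DP gives dp[14][10] = 8, so this is optimal.

8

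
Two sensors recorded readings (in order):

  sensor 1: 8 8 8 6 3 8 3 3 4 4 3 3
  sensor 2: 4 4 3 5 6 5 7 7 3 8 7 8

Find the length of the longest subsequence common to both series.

4

Let dp[i][j] be the LCS length of the first i values of sensor 1 and the first j values of sensor 2. dp[i][j] = dp[i-1][j-1]+1 when the i-th and j-th values match, else max(dp[i-1][j], dp[i][j-1]).
    ·  4  4  3  5  6  5  7  7  3  8  7  8
 ·  0  0  0  0  0  0  0  0  0  0  0  0  0
 8  0  0  0  0  0  0  0  0  0  0  1  1  1
 8  0  0  0  0  0  0  0  0  0  0  1  1  2
 8  0  0  0  0  0  0  0  0  0  0  1  1  2
 6  0  0  0  0  0  1  1  1  1  1  1  1  2
 3  0  0  0  1  1  1  1  1  1  2  2  2  2
 8  0  0  0  1  1  1  1  1  1  2  3  3  3
 3  0  0  0  1  1  1  1  1  1  2  3  3  3
 3  0  0  0  1  1  1  1  1  1  2  3  3  3
 4  0  1  1  1  1  1  1  1  1  2  3  3  3
 4  0  1  2  2  2  2  2  2  2  2  3  3  3
 3  0  1  2  3  3  3  3  3  3  3  3  3  3
 3  0  1  2  3  3  3  3  3  3  4  4  4  4
dp[12][12] = 4. One LCS (by backtracking along matches): 4, 4, 3, 3.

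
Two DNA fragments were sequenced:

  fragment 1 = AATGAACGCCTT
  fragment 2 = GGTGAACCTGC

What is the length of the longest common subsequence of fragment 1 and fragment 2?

7

Let dp[i][j] be the LCS length of the first i bases of fragment 1 and the first j bases of fragment 2. dp[i][j] = dp[i-1][j-1]+1 when the i-th and j-th bases match, else max(dp[i-1][j], dp[i][j-1]).
    ·  G  G  T  G  A  A  C  C  T  G  C
 ·  0  0  0  0  0  0  0  0  0  0  0  0
 A  0  0  0  0  0  1  1  1  1  1  1  1
 A  0  0  0  0  0  1  2  2  2  2  2  2
 T  0  0  0  1  1  1  2  2  2  3  3  3
 G  0  1  1  1  2  2  2  2  2  3  4  4
 A  0  1  1  1  2  3  3  3  3  3  4  4
 A  0  1  1  1  2  3  4  4  4  4  4  4
 C  0  1  1  1  2  3  4  5  5  5  5  5
 G  0  1  2  2  2  3  4  5  5  5  6  6
 C  0  1  2  2  2  3  4  5  6  6  6  7
 C  0  1  2  2  2  3  4  5  6  6  6  7
 T  0  1  2  3  3  3  4  5  6  7  7  7
 T  0  1  2  3  3  3  4  5  6  7  7  7
dp[12][11] = 7. One LCS (by backtracking along matches): TGAACGC.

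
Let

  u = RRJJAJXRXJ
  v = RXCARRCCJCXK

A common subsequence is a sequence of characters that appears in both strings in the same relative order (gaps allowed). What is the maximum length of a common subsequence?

Taking R [1,5], then R [2,6], then J [3,9], then X [7,11] gives a common subsequence of length 4. The LCS DP gives dp[10][12] = 4, so this is optimal.

4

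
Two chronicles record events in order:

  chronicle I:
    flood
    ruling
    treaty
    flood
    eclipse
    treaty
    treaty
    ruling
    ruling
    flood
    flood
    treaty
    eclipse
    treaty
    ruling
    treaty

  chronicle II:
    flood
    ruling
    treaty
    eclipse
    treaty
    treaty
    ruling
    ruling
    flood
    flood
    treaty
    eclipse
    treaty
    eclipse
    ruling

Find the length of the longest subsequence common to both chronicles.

Pick flood [1,1]; then ruling [2,2]; then treaty [3,3]; then eclipse [5,4]; then treaty [6,5]; then treaty [7,6]; then ruling [8,7]; then ruling [9,8]; then flood [10,9]; then flood [11,10]; then treaty [12,11]; then eclipse [13,12]; then treaty [14,13]; then ruling [15,15]; all 14 events appear in both, in order, and the DP table's final entry dp[16][15] is also 14, so no common subsequence is longer.

14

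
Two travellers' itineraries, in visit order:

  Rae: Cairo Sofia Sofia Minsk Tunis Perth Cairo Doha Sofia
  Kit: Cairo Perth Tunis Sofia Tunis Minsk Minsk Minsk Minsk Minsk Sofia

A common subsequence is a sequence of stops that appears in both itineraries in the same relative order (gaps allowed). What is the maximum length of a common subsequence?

Match Cairo [1,1], Sofia [2,4], Minsk [4,10], Sofia [9,11] — 4 stops in the same relative order in both, and the DP table's final entry dp[9][11] is also 4, so no common subsequence is longer.

4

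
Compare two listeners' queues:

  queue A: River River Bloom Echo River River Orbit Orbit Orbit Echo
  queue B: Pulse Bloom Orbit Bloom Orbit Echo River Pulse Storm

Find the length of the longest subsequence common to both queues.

Pick Bloom (queue A #3, queue B #2); then Orbit (queue A #7, queue B #3); then Orbit (queue A #9, queue B #5); then Echo (queue A #10, queue B #6); all 4 songs appear in both, in order. The LCS DP gives dp[10][9] = 4, so this is optimal.

4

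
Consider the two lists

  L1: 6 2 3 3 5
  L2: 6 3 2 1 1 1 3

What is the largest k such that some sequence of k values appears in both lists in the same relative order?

Let dp[i][j] be the LCS length of the first i values of L1 and the first j values of L2. dp[i][j] = dp[i-1][j-1]+1 when the i-th and j-th values match, else max(dp[i-1][j], dp[i][j-1]).
    ·  6  3  2  1  1  1  3
 ·  0  0  0  0  0  0  0  0
 6  0  1  1  1  1  1  1  1
 2  0  1  1  2  2  2  2  2
 3  0  1  2  2  2  2  2  3
 3  0  1  2  2  2  2  2  3
 5  0  1  2  2  2  2  2  3
dp[5][7] = 3. One LCS (by backtracking along matches): 6, 2, 3.

3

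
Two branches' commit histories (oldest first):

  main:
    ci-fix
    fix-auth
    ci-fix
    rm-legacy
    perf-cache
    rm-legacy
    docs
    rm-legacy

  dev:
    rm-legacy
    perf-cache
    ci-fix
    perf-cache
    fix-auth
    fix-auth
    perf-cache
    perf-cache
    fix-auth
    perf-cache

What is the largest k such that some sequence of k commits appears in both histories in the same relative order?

Taking ci-fix [1,3]; then fix-auth [2,9]; then perf-cache [5,10] gives a common subsequence of length 3, and the DP table's final entry dp[8][10] is also 3, so no common subsequence is longer.

3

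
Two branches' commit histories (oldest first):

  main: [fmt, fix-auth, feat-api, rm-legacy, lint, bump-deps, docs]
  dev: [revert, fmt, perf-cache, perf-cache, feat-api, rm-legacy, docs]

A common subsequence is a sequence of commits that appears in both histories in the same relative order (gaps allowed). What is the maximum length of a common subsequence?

4

Pick fmt (main #1, dev #2), feat-api (main #3, dev #5), rm-legacy (main #4, dev #6), docs (main #7, dev #7); all 4 commits appear in both, in order. dp[7][7] = 4 confirms this is the maximum.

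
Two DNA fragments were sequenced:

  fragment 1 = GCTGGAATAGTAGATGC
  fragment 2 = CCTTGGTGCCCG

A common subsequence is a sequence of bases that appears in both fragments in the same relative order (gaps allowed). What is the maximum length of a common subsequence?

Taking C [2,2] → T [3,3] → T [8,4] → G [10,5] → G [13,6] → T [15,7] → G [16,8] → C [17,11] gives a common subsequence of length 8. The LCS DP gives dp[17][12] = 8, so this is optimal.

8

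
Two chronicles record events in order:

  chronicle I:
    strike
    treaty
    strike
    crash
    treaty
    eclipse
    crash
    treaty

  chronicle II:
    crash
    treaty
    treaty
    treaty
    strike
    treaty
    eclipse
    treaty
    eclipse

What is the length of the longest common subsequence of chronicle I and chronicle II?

5

Taking treaty at chronicle I[2]=chronicle II[4], strike at chronicle I[3]=chronicle II[5], treaty at chronicle I[5]=chronicle II[6], eclipse at chronicle I[6]=chronicle II[7], treaty at chronicle I[8]=chronicle II[8] gives a common subsequence of length 5. Since dp[8][9] = 5, nothing longer is possible.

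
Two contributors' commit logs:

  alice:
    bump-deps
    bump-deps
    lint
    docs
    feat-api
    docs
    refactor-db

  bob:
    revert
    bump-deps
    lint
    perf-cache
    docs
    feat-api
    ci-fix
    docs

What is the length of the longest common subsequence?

5

Match bump-deps [2,2]; then lint [3,3]; then docs [4,5]; then feat-api [5,6]; then docs [6,8] — 5 commits in the same relative order in both, and the DP table's final entry dp[7][8] is also 5, so no common subsequence is longer.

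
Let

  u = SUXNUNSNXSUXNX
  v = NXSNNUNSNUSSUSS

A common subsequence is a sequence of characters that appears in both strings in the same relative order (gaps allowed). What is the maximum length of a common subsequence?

Taking S [1,3], N [4,5], U [5,6], N [6,7], S [7,8], N [8,9], S [10,12], U [11,13] gives a common subsequence of length 8, and the DP table's final entry dp[14][15] is also 8, so no common subsequence is longer.

8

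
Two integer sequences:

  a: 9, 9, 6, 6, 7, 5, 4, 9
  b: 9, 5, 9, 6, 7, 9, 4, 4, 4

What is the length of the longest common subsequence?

Let dp[i][j] be the LCS length of the first i values of a and the first j values of b. dp[i][j] = dp[i-1][j-1]+1 when the i-th and j-th values match, else max(dp[i-1][j], dp[i][j-1]).
    ·  9  5  9  6  7  9  4  4  4
 ·  0  0  0  0  0  0  0  0  0  0
 9  0  1  1  1  1  1  1  1  1  1
 9  0  1  1  2  2  2  2  2  2  2
 6  0  1  1  2  3  3  3  3  3  3
 6  0  1  1  2  3  3  3  3  3  3
 7  0  1  1  2  3  4  4  4  4  4
 5  0  1  2  2  3  4  4  4  4  4
 4  0  1  2  2  3  4  4  5  5  5
 9  0  1  2  3  3  4  5  5  5  5
dp[8][9] = 5. One LCS (by backtracking along matches): 9, 9, 6, 7, 4.

5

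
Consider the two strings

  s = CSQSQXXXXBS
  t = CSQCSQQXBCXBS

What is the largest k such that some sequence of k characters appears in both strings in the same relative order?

Match C (s #1, t #1), then S (s #2, t #2), then Q (s #3, t #3), then S (s #4, t #5), then Q (s #5, t #7), then X (s #6, t #8), then X (s #9, t #11), then B (s #10, t #12), then S (s #11, t #13) — 9 characters in the same relative order in both. dp[11][13] = 9 confirms this is the maximum.

9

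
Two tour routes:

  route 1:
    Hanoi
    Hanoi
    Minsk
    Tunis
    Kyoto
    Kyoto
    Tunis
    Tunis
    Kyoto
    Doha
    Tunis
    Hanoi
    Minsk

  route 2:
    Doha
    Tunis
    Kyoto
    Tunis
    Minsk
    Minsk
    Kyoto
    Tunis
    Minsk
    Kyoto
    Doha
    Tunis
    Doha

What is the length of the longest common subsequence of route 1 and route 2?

7

Match Tunis [4,2], Kyoto [5,3], Kyoto [6,7], Tunis [7,8], Kyoto [9,10], Doha [10,11], Tunis [11,12] — 7 stops in the same relative order in both, and the DP table's final entry dp[13][13] is also 7, so no common subsequence is longer.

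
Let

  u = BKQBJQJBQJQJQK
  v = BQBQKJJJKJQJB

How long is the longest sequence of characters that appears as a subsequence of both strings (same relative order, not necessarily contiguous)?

Taking B [1,1], then Q [3,2], then B [4,3], then J [5,7], then J [7,8], then J [10,10], then Q [11,11], then J [12,12] gives a common subsequence of length 8. Since dp[14][13] = 8, nothing longer is possible.

8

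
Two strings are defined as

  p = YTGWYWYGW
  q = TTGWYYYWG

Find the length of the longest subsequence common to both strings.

Taking T at p[2]=q[2]; then G at p[3]=q[3]; then W at p[4]=q[4]; then Y at p[5]=q[7]; then W at p[6]=q[8]; then G at p[8]=q[9] gives a common subsequence of length 6, and the DP table's final entry dp[9][9] is also 6, so no common subsequence is longer.

6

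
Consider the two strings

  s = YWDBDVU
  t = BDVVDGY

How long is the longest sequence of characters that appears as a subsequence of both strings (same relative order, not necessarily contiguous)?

One common subsequence of length 3: B [4,1]; then D [5,2]; then V [6,4], and the DP table's final entry dp[7][7] is also 3, so no common subsequence is longer.

3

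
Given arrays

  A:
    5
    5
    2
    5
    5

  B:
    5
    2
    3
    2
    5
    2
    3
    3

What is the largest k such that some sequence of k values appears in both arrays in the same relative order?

Pick 5 [1,1], 5 [2,5], 2 [3,6]; all 3 values appear in both, in order. Since dp[5][8] = 3, nothing longer is possible.

3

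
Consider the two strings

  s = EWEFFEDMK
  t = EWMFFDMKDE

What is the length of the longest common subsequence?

7

Let dp[i][j] be the LCS length of the first i characters of s and the first j characters of t. dp[i][j] = dp[i-1][j-1]+1 when the i-th and j-th characters match, else max(dp[i-1][j], dp[i][j-1]).
    ·  E  W  M  F  F  D  M  K  D  E
 ·  0  0  0  0  0  0  0  0  0  0  0
 E  0  1  1  1  1  1  1  1  1  1  1
 W  0  1  2  2  2  2  2  2  2  2  2
 E  0  1  2  2  2  2  2  2  2  2  3
 F  0  1  2  2  3  3  3  3  3  3  3
 F  0  1  2  2  3  4  4  4  4  4  4
 E  0  1  2  2  3  4  4  4  4  4  5
 D  0  1  2  2  3  4  5  5  5  5  5
 M  0  1  2  3  3  4  5  6  6  6  6
 K  0  1  2  3  3  4  5  6  7  7  7
dp[9][10] = 7. One LCS (by backtracking along matches): EWFFDMK.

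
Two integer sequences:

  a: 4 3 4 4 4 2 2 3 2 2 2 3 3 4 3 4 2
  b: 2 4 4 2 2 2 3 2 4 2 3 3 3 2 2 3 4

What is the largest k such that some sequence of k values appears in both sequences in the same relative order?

Match 4 at a[1]=b[2], then 4 at a[3]=b[3], then 2 at a[6]=b[5], then 2 at a[7]=b[6], then 3 at a[8]=b[7], then 2 at a[9]=b[8], then 2 at a[10]=b[10], then 3 at a[12]=b[12], then 3 at a[13]=b[13], then 3 at a[15]=b[16], then 4 at a[16]=b[17] — 11 values in the same relative order in both, and the DP table's final entry dp[17][17] is also 11, so no common subsequence is longer.

11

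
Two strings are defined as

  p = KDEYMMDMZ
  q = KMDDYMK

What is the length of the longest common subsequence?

4

One common subsequence of length 4: K (p #1, q #1), then D (p #2, q #4), then Y (p #4, q #5), then M (p #5, q #6). The LCS DP gives dp[9][7] = 4, so this is optimal.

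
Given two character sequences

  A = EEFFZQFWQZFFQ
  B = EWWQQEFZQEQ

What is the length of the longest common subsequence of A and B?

6

Taking E [1,1] → E [2,6] → F [4,7] → Z [5,8] → Q [6,9] → Q [13,11] gives a common subsequence of length 6. Since dp[13][11] = 6, nothing longer is possible.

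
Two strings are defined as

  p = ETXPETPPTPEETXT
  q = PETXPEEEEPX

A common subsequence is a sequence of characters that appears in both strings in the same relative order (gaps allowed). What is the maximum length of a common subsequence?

Match E at p[1]=q[2], T at p[2]=q[3], X at p[3]=q[4], P at p[4]=q[5], E at p[5]=q[7], E at p[11]=q[8], E at p[12]=q[9], X at p[14]=q[11] — 8 characters in the same relative order in both. dp[15][11] = 8 confirms this is the maximum.

8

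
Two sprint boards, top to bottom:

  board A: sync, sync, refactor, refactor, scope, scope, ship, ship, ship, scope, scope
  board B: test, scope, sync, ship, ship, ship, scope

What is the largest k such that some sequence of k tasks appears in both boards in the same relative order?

Pick sync at board A[2]=board B[3], then ship at board A[7]=board B[4], then ship at board A[8]=board B[5], then ship at board A[9]=board B[6], then scope at board A[11]=board B[7]; all 5 tasks appear in both, in order. dp[11][7] = 5 confirms this is the maximum.

5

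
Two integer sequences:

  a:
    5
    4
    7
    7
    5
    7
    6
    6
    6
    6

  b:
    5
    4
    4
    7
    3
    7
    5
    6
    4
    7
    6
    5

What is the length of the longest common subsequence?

Taking 5 (a #1, b #1); then 4 (a #2, b #3); then 7 (a #3, b #4); then 7 (a #4, b #6); then 5 (a #5, b #7); then 7 (a #6, b #10); then 6 (a #7, b #11) gives a common subsequence of length 7. dp[10][12] = 7 confirms this is the maximum.

7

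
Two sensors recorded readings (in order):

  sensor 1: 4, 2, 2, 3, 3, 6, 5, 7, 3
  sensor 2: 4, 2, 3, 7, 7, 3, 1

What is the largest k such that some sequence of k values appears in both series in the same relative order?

5

One common subsequence of length 5: 4 at sensor 1[1]=sensor 2[1], then 2 at sensor 1[3]=sensor 2[2], then 3 at sensor 1[4]=sensor 2[3], then 7 at sensor 1[8]=sensor 2[5], then 3 at sensor 1[9]=sensor 2[6]. The LCS DP gives dp[9][7] = 5, so this is optimal.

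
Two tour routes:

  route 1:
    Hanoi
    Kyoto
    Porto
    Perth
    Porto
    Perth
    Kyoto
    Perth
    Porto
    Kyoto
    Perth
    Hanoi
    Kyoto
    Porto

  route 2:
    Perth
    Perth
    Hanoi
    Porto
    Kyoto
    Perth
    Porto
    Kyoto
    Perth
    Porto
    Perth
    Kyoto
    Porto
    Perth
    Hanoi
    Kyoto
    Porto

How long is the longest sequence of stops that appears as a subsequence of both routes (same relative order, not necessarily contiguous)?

Pick Hanoi [1,3], then Kyoto [2,5], then Porto [3,7], then Perth [4,9], then Porto [5,10], then Perth [6,11], then Kyoto [7,12], then Porto [9,13], then Perth [11,14], then Hanoi [12,15], then Kyoto [13,16], then Porto [14,17]; all 12 stops appear in both, in order. Since dp[14][17] = 12, nothing longer is possible.

12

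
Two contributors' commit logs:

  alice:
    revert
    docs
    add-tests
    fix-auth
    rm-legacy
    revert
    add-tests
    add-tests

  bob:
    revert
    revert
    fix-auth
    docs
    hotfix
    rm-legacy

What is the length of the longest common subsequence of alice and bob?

3

One common subsequence of length 3: revert (alice #1, bob #2) → docs (alice #2, bob #4) → rm-legacy (alice #5, bob #6). The LCS DP gives dp[8][6] = 3, so this is optimal.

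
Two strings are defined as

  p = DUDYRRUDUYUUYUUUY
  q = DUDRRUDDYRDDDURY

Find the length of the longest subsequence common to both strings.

10

Match D (p #1, q #1), then U (p #2, q #2), then D (p #3, q #3), then R (p #5, q #4), then R (p #6, q #5), then U (p #7, q #6), then D (p #8, q #8), then Y (p #10, q #9), then U (p #11, q #14), then Y (p #17, q #16) — 10 characters in the same relative order in both, and the DP table's final entry dp[17][16] is also 10, so no common subsequence is longer.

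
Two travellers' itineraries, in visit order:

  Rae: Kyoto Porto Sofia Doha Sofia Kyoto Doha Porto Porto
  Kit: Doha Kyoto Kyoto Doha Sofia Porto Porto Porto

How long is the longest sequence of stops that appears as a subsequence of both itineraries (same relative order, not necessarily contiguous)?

Taking Kyoto at Rae[1]=Kit[3]; then Doha at Rae[4]=Kit[4]; then Sofia at Rae[5]=Kit[5]; then Porto at Rae[8]=Kit[7]; then Porto at Rae[9]=Kit[8] gives a common subsequence of length 5. dp[9][8] = 5 confirms this is the maximum.

5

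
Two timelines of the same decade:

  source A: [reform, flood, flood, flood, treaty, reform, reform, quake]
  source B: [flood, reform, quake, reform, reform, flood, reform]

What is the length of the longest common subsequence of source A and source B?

One common subsequence of length 3: reform at source A[1]=source B[5] → flood at source A[4]=source B[6] → reform at source A[7]=source B[7]. dp[8][7] = 3 confirms this is the maximum.

3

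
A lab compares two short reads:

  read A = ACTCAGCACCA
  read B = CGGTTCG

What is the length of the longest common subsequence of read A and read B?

One common subsequence of length 4: C (read A #2, read B #1), then T (read A #3, read B #5), then C (read A #4, read B #6), then G (read A #6, read B #7), and the DP table's final entry dp[11][7] is also 4, so no common subsequence is longer.

4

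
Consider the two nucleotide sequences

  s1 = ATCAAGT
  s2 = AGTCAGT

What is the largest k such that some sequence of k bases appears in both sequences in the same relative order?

6

Let dp[i][j] be the LCS length of the first i bases of s1 and the first j bases of s2. dp[i][j] = dp[i-1][j-1]+1 when the i-th and j-th bases match, else max(dp[i-1][j], dp[i][j-1]).
    ·  A  G  T  C  A  G  T
 ·  0  0  0  0  0  0  0  0
 A  0  1  1  1  1  1  1  1
 T  0  1  1  2  2  2  2  2
 C  0  1  1  2  3  3  3  3
 A  0  1  1  2  3  4  4  4
 A  0  1  1  2  3  4  4  4
 G  0  1  2  2  3  4  5  5
 T  0  1  2  3  3  4  5  6
dp[7][7] = 6. One LCS (by backtracking along matches): ATCAGT.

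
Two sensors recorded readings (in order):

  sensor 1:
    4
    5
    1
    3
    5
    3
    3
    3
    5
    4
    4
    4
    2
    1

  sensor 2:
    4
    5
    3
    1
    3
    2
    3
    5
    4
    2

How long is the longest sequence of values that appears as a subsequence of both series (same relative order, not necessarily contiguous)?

8

One common subsequence of length 8: 4 [1,1], 5 [2,2], 1 [3,4], 3 [4,5], 3 [8,7], 5 [9,8], 4 [12,9], 2 [13,10]. Since dp[14][10] = 8, nothing longer is possible.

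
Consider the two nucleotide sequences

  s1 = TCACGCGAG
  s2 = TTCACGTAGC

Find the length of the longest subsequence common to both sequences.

One common subsequence of length 7: T [1,2]; then C [2,3]; then A [3,4]; then C [4,5]; then G [5,6]; then A [8,8]; then G [9,9]. Since dp[9][10] = 7, nothing longer is possible.

7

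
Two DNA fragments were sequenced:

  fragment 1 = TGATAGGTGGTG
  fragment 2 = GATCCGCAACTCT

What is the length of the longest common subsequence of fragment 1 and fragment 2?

6

Match T [1,3]; then G [2,6]; then A [3,8]; then A [5,9]; then T [8,11]; then T [11,13] — 6 bases in the same relative order in both, and the DP table's final entry dp[12][13] is also 6, so no common subsequence is longer.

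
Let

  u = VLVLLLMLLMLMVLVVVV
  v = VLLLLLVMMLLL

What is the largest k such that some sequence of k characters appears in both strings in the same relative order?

Taking V [1,1] → L [2,3] → L [4,4] → L [5,5] → L [6,6] → M [7,9] → L [9,10] → L [11,11] → L [14,12] gives a common subsequence of length 9. dp[18][12] = 9 confirms this is the maximum.

9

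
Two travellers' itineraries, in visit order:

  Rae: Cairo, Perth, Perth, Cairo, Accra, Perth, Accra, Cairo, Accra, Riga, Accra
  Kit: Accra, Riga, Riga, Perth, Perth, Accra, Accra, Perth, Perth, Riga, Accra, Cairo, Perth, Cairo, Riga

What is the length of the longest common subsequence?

7

Match Perth (Rae #2, Kit #4), then Perth (Rae #3, Kit #5), then Accra (Rae #5, Kit #7), then Perth (Rae #6, Kit #9), then Accra (Rae #7, Kit #11), then Cairo (Rae #8, Kit #14), then Riga (Rae #10, Kit #15) — 7 stops in the same relative order in both. dp[11][15] = 7 confirms this is the maximum.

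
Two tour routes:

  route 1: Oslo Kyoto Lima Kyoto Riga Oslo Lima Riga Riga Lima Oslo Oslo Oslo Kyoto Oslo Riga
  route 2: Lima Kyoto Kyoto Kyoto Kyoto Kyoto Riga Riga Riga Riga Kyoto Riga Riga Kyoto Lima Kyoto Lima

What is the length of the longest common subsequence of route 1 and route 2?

7

One common subsequence of length 7: Kyoto (route 1 #2, route 2 #5), then Kyoto (route 1 #4, route 2 #6), then Riga (route 1 #5, route 2 #10), then Riga (route 1 #8, route 2 #12), then Riga (route 1 #9, route 2 #13), then Lima (route 1 #10, route 2 #15), then Kyoto (route 1 #14, route 2 #16). dp[16][17] = 7 confirms this is the maximum.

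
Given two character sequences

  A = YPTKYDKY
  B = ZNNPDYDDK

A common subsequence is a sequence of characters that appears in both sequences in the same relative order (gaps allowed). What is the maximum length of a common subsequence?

4

Let dp[i][j] be the LCS length of the first i characters of A and the first j characters of B. dp[i][j] = dp[i-1][j-1]+1 when the i-th and j-th characters match, else max(dp[i-1][j], dp[i][j-1]).
    ·  Z  N  N  P  D  Y  D  D  K
 ·  0  0  0  0  0  0  0  0  0  0
 Y  0  0  0  0  0  0  1  1  1  1
 P  0  0  0  0  1  1  1  1  1  1
 T  0  0  0  0  1  1  1  1  1  1
 K  0  0  0  0  1  1  1  1  1  2
 Y  0  0  0  0  1  1  2  2  2  2
 D  0  0  0  0  1  2  2  3  3  3
 K  0  0  0  0  1  2  2  3  3  4
 Y  0  0  0  0  1  2  3  3  3  4
dp[8][9] = 4. One LCS (by backtracking along matches): PYDK.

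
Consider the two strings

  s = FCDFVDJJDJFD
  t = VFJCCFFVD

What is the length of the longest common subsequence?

One common subsequence of length 5: F [1,2], then C [2,5], then F [4,7], then V [5,8], then D [12,9]. Since dp[12][9] = 5, nothing longer is possible.

5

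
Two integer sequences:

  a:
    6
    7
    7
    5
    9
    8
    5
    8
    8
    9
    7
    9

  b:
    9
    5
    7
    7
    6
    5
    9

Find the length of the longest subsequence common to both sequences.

4

Pick 7 at a[2]=b[3], 7 at a[3]=b[4], 5 at a[7]=b[6], 9 at a[12]=b[7]; all 4 values appear in both, in order. The LCS DP gives dp[12][7] = 4, so this is optimal.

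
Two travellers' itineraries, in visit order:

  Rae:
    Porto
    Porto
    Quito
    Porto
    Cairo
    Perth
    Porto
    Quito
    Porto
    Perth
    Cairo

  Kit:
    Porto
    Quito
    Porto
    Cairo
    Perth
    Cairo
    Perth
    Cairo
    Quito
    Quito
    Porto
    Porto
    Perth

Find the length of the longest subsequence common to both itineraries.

8

Pick Porto [2,1], Quito [3,2], Porto [4,3], Cairo [5,6], Perth [6,7], Porto [7,11], Porto [9,12], Perth [10,13]; all 8 stops appear in both, in order. Since dp[11][13] = 8, nothing longer is possible.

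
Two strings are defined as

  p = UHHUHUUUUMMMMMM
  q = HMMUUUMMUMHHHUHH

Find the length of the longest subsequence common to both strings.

7

Pick H at p[2]=q[1], then U at p[7]=q[4], then U at p[8]=q[5], then U at p[9]=q[6], then M at p[10]=q[7], then M at p[11]=q[8], then M at p[12]=q[10]; all 7 characters appear in both, in order. The LCS DP gives dp[15][16] = 7, so this is optimal.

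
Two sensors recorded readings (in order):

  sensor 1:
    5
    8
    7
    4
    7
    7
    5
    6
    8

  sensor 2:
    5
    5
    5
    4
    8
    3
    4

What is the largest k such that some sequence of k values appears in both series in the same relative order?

Match 5 [1,3], 8 [2,5], 4 [4,7] — 3 values in the same relative order in both. dp[9][7] = 3 confirms this is the maximum.

3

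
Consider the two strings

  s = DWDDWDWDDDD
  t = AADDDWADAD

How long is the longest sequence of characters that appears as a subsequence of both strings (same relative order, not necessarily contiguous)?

Taking D at s[1]=t[3], D at s[3]=t[4], D at s[4]=t[5], W at s[5]=t[6], D at s[6]=t[8], D at s[11]=t[10] gives a common subsequence of length 6. dp[11][10] = 6 confirms this is the maximum.

6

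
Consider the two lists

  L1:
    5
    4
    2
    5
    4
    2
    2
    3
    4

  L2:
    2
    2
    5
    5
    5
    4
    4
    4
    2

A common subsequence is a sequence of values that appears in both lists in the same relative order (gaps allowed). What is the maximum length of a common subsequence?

Taking 5 [1,5], then 4 [2,7], then 4 [5,8], then 2 [7,9] gives a common subsequence of length 4. The LCS DP gives dp[9][9] = 4, so this is optimal.

4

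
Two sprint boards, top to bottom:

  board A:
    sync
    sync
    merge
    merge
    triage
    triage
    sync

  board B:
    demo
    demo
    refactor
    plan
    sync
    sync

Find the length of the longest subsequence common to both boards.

2

One common subsequence of length 2: sync [2,5] → sync [7,6]. dp[7][6] = 2 confirms this is the maximum.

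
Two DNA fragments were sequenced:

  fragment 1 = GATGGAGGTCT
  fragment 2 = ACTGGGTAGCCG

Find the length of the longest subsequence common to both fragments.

Let dp[i][j] be the LCS length of the first i bases of fragment 1 and the first j bases of fragment 2. dp[i][j] = dp[i-1][j-1]+1 when the i-th and j-th bases match, else max(dp[i-1][j], dp[i][j-1]).
    ·  A  C  T  G  G  G  T  A  G  C  C  G
 ·  0  0  0  0  0  0  0  0  0  0  0  0  0
 G  0  0  0  0  1  1  1  1  1  1  1  1  1
 A  0  1  1  1  1  1  1  1  2  2  2  2  2
 T  0  1  1  2  2  2  2  2  2  2  2  2  2
 G  0  1  1  2  3  3  3  3  3  3  3  3  3
 G  0  1  1  2  3  4  4  4  4  4  4  4  4
 A  0  1  1  2  3  4  4  4  5  5  5  5  5
 G  0  1  1  2  3  4  5  5  5  6  6  6  6
 G  0  1  1  2  3  4  5  5  5  6  6  6  7
 T  0  1  1  2  3  4  5  6  6  6  6  6  7
 C  0  1  2  2  3  4  5  6  6  6  7  7  7
 T  0  1  2  3  3  4  5  6  6  6  7  7  7
dp[11][12] = 7. One LCS (by backtracking along matches): ATGGAGG.

7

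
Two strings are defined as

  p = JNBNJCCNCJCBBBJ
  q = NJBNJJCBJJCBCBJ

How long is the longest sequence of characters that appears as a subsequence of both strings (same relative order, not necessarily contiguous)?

Pick J [1,2], then B [3,3], then N [4,4], then J [5,6], then C [6,7], then J [10,10], then C [11,11], then B [12,12], then B [14,14], then J [15,15]; all 10 characters appear in both, in order. dp[15][15] = 10 confirms this is the maximum.

10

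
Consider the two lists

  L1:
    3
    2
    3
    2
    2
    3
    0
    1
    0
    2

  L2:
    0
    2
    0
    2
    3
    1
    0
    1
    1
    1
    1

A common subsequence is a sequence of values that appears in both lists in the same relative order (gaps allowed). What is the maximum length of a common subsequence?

5

Pick 2 at L1[2]=L2[2], then 2 at L1[5]=L2[4], then 3 at L1[6]=L2[5], then 0 at L1[7]=L2[7], then 1 at L1[8]=L2[11]; all 5 values appear in both, in order. The LCS DP gives dp[10][11] = 5, so this is optimal.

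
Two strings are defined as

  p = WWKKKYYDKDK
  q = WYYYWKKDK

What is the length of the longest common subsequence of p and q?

6

Taking W at p[1]=q[1] → W at p[2]=q[5] → K at p[5]=q[6] → K at p[9]=q[7] → D at p[10]=q[8] → K at p[11]=q[9] gives a common subsequence of length 6, and the DP table's final entry dp[11][9] is also 6, so no common subsequence is longer.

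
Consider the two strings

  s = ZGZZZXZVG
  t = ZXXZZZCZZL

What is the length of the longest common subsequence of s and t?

5

Let dp[i][j] be the LCS length of the first i characters of s and the first j characters of t. dp[i][j] = dp[i-1][j-1]+1 when the i-th and j-th characters match, else max(dp[i-1][j], dp[i][j-1]).
    ·  Z  X  X  Z  Z  Z  C  Z  Z  L
 ·  0  0  0  0  0  0  0  0  0  0  0
 Z  0  1  1  1  1  1  1  1  1  1  1
 G  0  1  1  1  1  1  1  1  1  1  1
 Z  0  1  1  1  2  2  2  2  2  2  2
 Z  0  1  1  1  2  3  3  3  3  3  3
 Z  0  1  1  1  2  3  4  4  4  4  4
 X  0  1  2  2  2  3  4  4  4  4  4
 Z  0  1  2  2  3  3  4  4  5  5  5
 V  0  1  2  2  3  3  4  4  5  5  5
 G  0  1  2  2  3  3  4  4  5  5  5
dp[9][10] = 5. One LCS (by backtracking along matches): ZZZZZ.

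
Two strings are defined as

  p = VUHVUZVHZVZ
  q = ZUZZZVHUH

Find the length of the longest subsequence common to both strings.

4

Pick V (p #1, q #6), H (p #3, q #7), U (p #5, q #8), H (p #8, q #9); all 4 characters appear in both, in order. The LCS DP gives dp[11][9] = 4, so this is optimal.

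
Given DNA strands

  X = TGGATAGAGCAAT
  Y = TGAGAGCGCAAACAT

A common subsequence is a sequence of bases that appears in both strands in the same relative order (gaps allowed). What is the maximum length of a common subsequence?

10

Match T at X[1]=Y[1], G at X[2]=Y[2], G at X[3]=Y[4], A at X[6]=Y[5], G at X[7]=Y[6], G at X[9]=Y[8], C at X[10]=Y[9], A at X[11]=Y[12], A at X[12]=Y[14], T at X[13]=Y[15] — 10 bases in the same relative order in both. dp[13][15] = 10 confirms this is the maximum.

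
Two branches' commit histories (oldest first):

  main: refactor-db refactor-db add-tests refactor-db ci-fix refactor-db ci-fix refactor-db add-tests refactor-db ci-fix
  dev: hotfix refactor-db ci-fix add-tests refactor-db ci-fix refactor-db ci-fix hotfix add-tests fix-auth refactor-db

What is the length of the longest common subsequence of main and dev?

8

Taking refactor-db at main[1]=dev[2]; then add-tests at main[3]=dev[4]; then refactor-db at main[4]=dev[5]; then ci-fix at main[5]=dev[6]; then refactor-db at main[6]=dev[7]; then ci-fix at main[7]=dev[8]; then add-tests at main[9]=dev[10]; then refactor-db at main[10]=dev[12] gives a common subsequence of length 8. dp[11][12] = 8 confirms this is the maximum.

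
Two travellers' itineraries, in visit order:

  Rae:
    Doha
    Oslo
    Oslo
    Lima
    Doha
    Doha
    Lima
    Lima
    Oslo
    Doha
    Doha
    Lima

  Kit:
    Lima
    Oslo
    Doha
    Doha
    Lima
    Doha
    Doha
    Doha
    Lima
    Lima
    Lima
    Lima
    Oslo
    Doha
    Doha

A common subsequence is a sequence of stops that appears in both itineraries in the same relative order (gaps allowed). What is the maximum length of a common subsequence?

9

Taking Doha at Rae[1]=Kit[4], Lima at Rae[4]=Kit[5], Doha at Rae[5]=Kit[7], Doha at Rae[6]=Kit[8], Lima at Rae[7]=Kit[11], Lima at Rae[8]=Kit[12], Oslo at Rae[9]=Kit[13], Doha at Rae[10]=Kit[14], Doha at Rae[11]=Kit[15] gives a common subsequence of length 9. Since dp[12][15] = 9, nothing longer is possible.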